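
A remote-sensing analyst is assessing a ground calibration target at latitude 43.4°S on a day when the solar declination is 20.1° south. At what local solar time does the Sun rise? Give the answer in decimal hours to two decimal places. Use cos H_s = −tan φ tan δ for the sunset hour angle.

cos H_s = −tan(-43.4°) · tan(-20.1°) = -0.3461, so H_s = arccos(-0.3461) = 110.25°.
Sunrise is at 12 − H_s/15 = 12 − 7.350 = 4.650 h local solar time.

4.65 h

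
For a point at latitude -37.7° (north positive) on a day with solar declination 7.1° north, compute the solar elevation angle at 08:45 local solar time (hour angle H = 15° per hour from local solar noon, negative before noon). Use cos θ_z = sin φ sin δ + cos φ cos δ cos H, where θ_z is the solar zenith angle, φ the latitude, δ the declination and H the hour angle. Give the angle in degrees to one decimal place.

26.2°

Hour angle H = 15° × (8.75 − 12) = -48.75°.
cos θ_z = sin φ sin δ + cos φ cos δ cos H = (-0.6115)(0.1236) + (0.7912)(0.9923)(0.6593) = 0.4420.
θ_z = arccos(0.4420) = 63.77°, so the elevation is 90° − 63.77° = 26.23°.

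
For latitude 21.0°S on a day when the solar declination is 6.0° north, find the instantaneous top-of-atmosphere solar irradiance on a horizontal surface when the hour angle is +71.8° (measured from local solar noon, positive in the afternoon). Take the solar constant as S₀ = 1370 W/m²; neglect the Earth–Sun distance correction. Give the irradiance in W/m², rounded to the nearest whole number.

346 W/m²

cos θ_z = sin(-21.0°) sin(6.0°) + cos(-21.0°) cos(6.0°) cos(71.80°) = -0.0375 + 0.2900 = 0.2525.
Top-of-atmosphere irradiance = S₀ cos θ_z = 1370 × 0.2525 = 345.93 W/m².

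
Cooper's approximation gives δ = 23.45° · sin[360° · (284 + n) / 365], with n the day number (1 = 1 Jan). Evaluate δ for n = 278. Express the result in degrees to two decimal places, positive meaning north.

-5.79°

360 × (284 + 278) / 365 = 554.301°; sin(554.301°) = -0.2470.
δ = 23.45 × -0.2470 = -5.792° ≈ -5.79°.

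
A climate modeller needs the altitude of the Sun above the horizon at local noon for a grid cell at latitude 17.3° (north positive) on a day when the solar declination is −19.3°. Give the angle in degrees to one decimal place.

At local solar noon the hour angle is zero, so the elevation is 90° − |φ − δ| = 90° − |17.3° − (-19.3°)| = 90° − 36.6° = 53.4°.

53.4°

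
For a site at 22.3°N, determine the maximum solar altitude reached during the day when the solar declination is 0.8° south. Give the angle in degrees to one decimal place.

66.9°

At local solar noon the hour angle is zero, so the elevation is 90° − |φ − δ| = 90° − |22.3° − (-0.8°)| = 90° − 23.1° = 66.9°.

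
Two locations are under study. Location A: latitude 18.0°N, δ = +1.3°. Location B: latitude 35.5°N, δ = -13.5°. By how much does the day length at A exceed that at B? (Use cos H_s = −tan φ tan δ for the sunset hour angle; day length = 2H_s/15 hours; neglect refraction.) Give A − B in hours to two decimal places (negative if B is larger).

A: H_s = arccos(−tan 18.0° · tan 1.3°) = 90.42°, so 2H_s/15 = 12.0560 h.
B: H_s = arccos(−tan 35.5° · tan -13.5°) = 80.14°, so 2H_s/15 = 10.6853 h.
A − B = 12.0560 − 10.6853 = 1.3707 h.

+1.37 h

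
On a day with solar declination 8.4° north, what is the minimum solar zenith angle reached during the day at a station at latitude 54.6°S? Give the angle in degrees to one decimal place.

63.0°

At local solar noon the hour angle is zero, so the zenith angle is |φ − δ| = |-54.6° − (8.4°)| = 63.0°.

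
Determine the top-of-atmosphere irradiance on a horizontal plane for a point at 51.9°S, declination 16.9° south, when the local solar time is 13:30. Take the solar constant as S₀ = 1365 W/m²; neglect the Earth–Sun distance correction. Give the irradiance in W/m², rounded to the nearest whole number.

Hour angle H = 15° × (13.5 − 12) = 22.50°.
cos θ_z = sin φ sin δ + cos φ cos δ cos H = (-0.7869)(-0.2907) + (0.6170)(0.9568)(0.9239) = 0.7742.
Top-of-atmosphere irradiance = S₀ cos θ_z = 1365 × 0.7742 = 1056.78 W/m².

1057 W/m²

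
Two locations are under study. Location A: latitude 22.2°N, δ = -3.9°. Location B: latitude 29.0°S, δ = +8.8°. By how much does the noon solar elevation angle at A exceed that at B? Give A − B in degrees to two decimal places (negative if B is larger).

A: 90° − |22.2 − (-3.9)| = 63.90°.
B: 90° − |-29.0 − (8.8)| = 52.20°.
A − B = 63.90 − 52.20 = 11.70°.

+11.70°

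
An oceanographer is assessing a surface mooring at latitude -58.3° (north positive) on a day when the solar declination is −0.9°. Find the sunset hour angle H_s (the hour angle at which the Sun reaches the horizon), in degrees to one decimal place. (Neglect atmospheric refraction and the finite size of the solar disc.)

91.5°

The sunset hour angle satisfies cos H_s = −tan φ tan δ = -0.0254, giving H_s = 91.46°.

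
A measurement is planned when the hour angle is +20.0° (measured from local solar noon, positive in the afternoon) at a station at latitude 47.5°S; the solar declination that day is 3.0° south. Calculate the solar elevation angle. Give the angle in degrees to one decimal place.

cos θ_z = sin φ sin δ + cos φ cos δ cos H = (-0.7373)(-0.0523) + (0.6756)(0.9986)(0.9397) = 0.6725.
θ_z = arccos(0.6725) = 47.74°, so the elevation is 90° − 47.74° = 42.26°.

42.3°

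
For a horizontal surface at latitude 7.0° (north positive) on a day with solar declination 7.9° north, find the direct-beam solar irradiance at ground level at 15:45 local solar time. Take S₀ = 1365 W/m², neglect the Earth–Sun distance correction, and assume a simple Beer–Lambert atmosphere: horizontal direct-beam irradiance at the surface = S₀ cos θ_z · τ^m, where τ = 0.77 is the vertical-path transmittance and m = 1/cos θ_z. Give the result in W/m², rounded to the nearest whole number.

Hour angle H = 15° × (15.75 − 12) = 56.25°.
With φ = 7.0°, δ = 7.9°, H = 56.25°: sin φ sin δ = 0.0168, cos φ cos δ cos H = 0.5462, so cos θ_z = 0.5630.
Air mass m = 1/cos θ_z = 1/0.5630 = 1.776; τ^m = 0.77^1.776 = 0.6286.
Surface direct beam = 1365 × 0.5630 × 0.6286 = 483.08 W/m².

483 W/m²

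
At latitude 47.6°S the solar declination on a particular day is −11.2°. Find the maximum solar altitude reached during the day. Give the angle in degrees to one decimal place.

53.6°

At local solar noon the hour angle is zero, so the elevation is 90° − |φ − δ| = 90° − |-47.6° − (-11.2°)| = 90° − 36.4° = 53.6°.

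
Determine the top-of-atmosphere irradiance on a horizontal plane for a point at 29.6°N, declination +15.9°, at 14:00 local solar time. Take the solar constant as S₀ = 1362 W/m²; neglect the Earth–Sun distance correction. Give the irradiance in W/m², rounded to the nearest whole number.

Hour angle H = 15° × (14 − 12) = 30.00°.
With φ = 29.6°, δ = 15.9°, H = 30.00°: sin φ sin δ = 0.1353, cos φ cos δ cos H = 0.7242, so cos θ_z = 0.8595.
Top-of-atmosphere irradiance = S₀ cos θ_z = 1362 × 0.8595 = 1170.64 W/m².

1171 W/m²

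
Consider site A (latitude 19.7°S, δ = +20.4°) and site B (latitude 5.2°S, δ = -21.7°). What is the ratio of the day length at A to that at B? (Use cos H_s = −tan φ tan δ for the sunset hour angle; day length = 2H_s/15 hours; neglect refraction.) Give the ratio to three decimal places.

A: H_s = arccos(−tan -19.7° · tan 20.4°) = 82.35°, so 2H_s/15 = 10.9800 h.
B: H_s = arccos(−tan -5.2° · tan -21.7°) = 92.08°, so 2H_s/15 = 12.2773 h.
Ratio A/B = 10.9800 / 12.2773 = 0.8943.

0.894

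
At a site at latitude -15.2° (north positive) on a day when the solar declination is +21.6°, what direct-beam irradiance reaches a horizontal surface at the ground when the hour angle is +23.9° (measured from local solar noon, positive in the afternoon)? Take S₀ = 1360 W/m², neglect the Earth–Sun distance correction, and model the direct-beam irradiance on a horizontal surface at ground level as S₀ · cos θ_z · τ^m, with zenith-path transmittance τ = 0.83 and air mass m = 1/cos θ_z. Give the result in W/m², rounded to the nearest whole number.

761 W/m²

cos θ_z = sin(-15.2°) sin(21.6°) + cos(-15.2°) cos(21.6°) cos(23.90°) = -0.0965 + 0.8203 = 0.7238.
Air mass m = 1/cos θ_z = 1/0.7238 = 1.382; τ^m = 0.83^1.382 = 0.7730.
Surface direct beam = 1360 × 0.7238 × 0.7730 = 760.92 W/m².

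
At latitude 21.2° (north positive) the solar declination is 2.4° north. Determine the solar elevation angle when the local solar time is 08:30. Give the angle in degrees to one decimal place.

35.6°

Hour angle H = 15° × (8.5 − 12) = -52.50°.
With φ = 21.2°, δ = 2.4°, H = -52.50°: sin φ sin δ = 0.0151, cos φ cos δ cos H = 0.5671, so cos θ_z = 0.5822.
θ_z = arccos(0.5822) = 54.39°, so the elevation is 90° − 54.39° = 35.61°.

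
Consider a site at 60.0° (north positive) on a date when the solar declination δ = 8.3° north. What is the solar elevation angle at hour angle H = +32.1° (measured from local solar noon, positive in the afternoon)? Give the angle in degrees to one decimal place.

With φ = 60.0°, δ = 8.3°, H = 32.10°: sin φ sin δ = 0.1250, cos φ cos δ cos H = 0.4191, so cos θ_z = 0.5441.
θ_z = arccos(0.5441) = 57.04°, so the elevation is 90° − 57.04° = 32.96°.

33.0°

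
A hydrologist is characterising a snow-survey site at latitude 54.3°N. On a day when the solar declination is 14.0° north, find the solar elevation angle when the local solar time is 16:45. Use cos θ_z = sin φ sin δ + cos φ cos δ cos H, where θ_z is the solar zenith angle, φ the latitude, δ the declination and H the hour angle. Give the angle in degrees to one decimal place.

22.2°

Hour angle H = 15° × (16.75 − 12) = 71.25°.
cos θ_z = sin(54.3°) sin(14.0°) + cos(54.3°) cos(14.0°) cos(71.25°) = 0.1965 + 0.1820 = 0.3785.
θ_z = arccos(0.3785) = 67.76°, so the elevation is 90° − 67.76° = 22.24°.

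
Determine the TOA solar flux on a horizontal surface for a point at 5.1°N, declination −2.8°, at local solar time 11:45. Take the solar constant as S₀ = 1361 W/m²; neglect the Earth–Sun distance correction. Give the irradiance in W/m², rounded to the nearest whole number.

1345 W/m²

Hour angle H = 15° × (11.75 − 12) = -3.75°.
cos θ_z = sin(5.1°) sin(-2.8°) + cos(5.1°) cos(-2.8°) cos(-3.75°) = -0.0043 + 0.9927 = 0.9884.
Top-of-atmosphere irradiance = S₀ cos θ_z = 1361 × 0.9884 = 1345.21 W/m².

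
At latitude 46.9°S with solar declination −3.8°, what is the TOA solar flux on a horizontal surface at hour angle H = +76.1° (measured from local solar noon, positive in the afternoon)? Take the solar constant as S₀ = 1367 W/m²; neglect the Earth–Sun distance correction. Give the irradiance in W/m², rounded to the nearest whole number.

With φ = -46.9°, δ = -3.8°, H = 76.10°: sin φ sin δ = 0.0484, cos φ cos δ cos H = 0.1638, so cos θ_z = 0.2122.
Top-of-atmosphere irradiance = S₀ cos θ_z = 1367 × 0.2122 = 290.08 W/m².

290 W/m²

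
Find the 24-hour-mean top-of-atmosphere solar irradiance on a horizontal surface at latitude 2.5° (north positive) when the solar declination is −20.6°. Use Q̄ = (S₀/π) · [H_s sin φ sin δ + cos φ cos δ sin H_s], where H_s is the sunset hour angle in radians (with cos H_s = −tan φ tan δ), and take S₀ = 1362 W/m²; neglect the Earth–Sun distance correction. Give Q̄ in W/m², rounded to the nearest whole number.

395 W/m²

−tan φ tan δ = −(0.0437)(-0.3759) = 0.0164; H_s = arccos(0.0164) = 89.06°. In radians, H_s = 1.5544.
H_s sin φ sin δ = 1.5544 × 0.0436 × -0.3518 = -0.0238.
cos φ cos δ sin H_s = 0.9990 × 0.9361 × 0.9999 = 0.9351.
Q̄ = (1362/π) × (-0.0238 + 0.9351) = 433.54 × 0.9113 = 395.09 W/m².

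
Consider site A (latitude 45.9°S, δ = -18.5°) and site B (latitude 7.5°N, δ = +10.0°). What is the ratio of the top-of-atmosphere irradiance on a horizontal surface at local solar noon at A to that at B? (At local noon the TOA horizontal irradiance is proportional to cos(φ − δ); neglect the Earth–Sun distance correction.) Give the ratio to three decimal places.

A: cos θ_z = cos(-45.9° − (-18.5°)) = 0.8878.
B: cos θ_z = cos(7.5° − (10.0°)) = 0.9990.
Ratio A/B = 0.8878 / 0.9990 = 0.8887.

0.889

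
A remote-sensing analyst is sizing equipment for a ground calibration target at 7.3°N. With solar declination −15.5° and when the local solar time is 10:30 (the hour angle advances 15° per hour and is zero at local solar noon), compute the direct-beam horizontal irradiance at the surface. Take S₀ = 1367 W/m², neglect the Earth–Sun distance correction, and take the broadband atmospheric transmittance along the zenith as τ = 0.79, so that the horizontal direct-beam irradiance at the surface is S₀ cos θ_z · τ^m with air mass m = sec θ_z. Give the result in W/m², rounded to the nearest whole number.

Hour angle H = 15° × (10.5 − 12) = -22.50°.
With φ = 7.3°, δ = -15.5°, H = -22.50°: sin φ sin δ = -0.0340, cos φ cos δ cos H = 0.8831, so cos θ_z = 0.8491.
Air mass m = 1/cos θ_z = 1/0.8491 = 1.178; τ^m = 0.79^1.178 = 0.7575.
Surface direct beam = 1367 × 0.8491 × 0.7575 = 879.25 W/m².

879 W/m²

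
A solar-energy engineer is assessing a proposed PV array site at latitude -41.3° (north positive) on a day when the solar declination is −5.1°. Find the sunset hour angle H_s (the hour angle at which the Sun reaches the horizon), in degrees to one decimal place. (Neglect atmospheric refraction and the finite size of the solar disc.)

94.5°

The sunset hour angle satisfies cos H_s = −tan φ tan δ = -0.0784, giving H_s = 94.50°.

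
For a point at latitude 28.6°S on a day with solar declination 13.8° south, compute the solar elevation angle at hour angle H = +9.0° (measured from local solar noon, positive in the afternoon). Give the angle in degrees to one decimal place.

73.0°

With φ = -28.6°, δ = -13.8°, H = 9.00°: sin φ sin δ = 0.1142, cos φ cos δ cos H = 0.8421, so cos θ_z = 0.9563.
θ_z = arccos(0.9563) = 17.00°, so the elevation is 90° − 17.00° = 73.00°.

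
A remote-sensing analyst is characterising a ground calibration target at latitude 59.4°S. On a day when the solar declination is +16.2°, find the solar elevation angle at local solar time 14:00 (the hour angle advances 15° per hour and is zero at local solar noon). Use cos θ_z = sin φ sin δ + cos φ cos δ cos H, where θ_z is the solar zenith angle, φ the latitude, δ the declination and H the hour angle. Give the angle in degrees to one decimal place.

Hour angle H = 15° × (14 − 12) = 30.00°.
cos θ_z = sin φ sin δ + cos φ cos δ cos H = (-0.8607)(0.2790) + (0.5090)(0.9603)(0.8660) = 0.1832.
θ_z = arccos(0.1832) = 79.44°, so the elevation is 90° − 79.44° = 10.56°.

10.6°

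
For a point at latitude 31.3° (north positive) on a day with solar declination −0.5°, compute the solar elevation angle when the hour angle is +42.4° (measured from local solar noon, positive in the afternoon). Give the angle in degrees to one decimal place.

With φ = 31.3°, δ = -0.5°, H = 42.40°: sin φ sin δ = -0.0045, cos φ cos δ cos H = 0.6310, so cos θ_z = 0.6265.
θ_z = arccos(0.6265) = 51.21°, so the elevation is 90° − 51.21° = 38.79°.

38.8°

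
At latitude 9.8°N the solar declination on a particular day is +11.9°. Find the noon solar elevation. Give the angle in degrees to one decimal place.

At local solar noon the hour angle is zero, so the elevation is 90° − |φ − δ| = 90° − |9.8° − (11.9°)| = 90° − 2.1° = 87.9°.

87.9°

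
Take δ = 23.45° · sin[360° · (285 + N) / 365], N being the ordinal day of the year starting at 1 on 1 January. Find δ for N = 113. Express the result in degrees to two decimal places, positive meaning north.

360 × (285 + 113) / 365 = 392.548°; sin(392.548°) = 0.5380.
δ = 23.45 × 0.5380 = 12.616° ≈ +12.62°.

+12.62°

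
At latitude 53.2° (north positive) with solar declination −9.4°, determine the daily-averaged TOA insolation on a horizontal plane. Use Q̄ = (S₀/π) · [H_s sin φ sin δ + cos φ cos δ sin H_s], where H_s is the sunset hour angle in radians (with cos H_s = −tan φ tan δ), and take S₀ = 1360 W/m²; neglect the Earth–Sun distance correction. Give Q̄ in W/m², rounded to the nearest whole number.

−tan φ tan δ = −(1.3367)(-0.1655) = 0.2212; H_s = arccos(0.2212) = 77.22°. In radians, H_s = 1.3477.
H_s sin φ sin δ = 1.3477 × 0.8007 × -0.1633 = -0.1762.
cos φ cos δ sin H_s = 0.5990 × 0.9866 × 0.9752 = 0.5763.
Q̄ = (1360/π) × (-0.1762 + 0.5763) = 432.90 × 0.4001 = 173.20 W/m².

173 W/m²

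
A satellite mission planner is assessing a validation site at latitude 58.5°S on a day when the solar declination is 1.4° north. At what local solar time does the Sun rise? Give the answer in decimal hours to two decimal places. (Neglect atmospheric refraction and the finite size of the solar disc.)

cos H_s = −tan(-58.5°) · tan(1.4°) = 0.0399, so H_s = arccos(0.0399) = 87.71°.
Sunrise is at 12 − H_s/15 = 12 − 5.847 = 6.153 h local solar time.

6.15 h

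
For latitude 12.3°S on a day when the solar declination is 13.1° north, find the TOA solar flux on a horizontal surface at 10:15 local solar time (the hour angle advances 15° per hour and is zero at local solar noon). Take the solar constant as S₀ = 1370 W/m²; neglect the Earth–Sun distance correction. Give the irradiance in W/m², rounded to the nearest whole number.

Hour angle H = 15° × (10.25 − 12) = -26.25°.
cos θ_z = sin(-12.3°) sin(13.1°) + cos(-12.3°) cos(13.1°) cos(-26.25°) = -0.0483 + 0.8535 = 0.8052.
Top-of-atmosphere irradiance = S₀ cos θ_z = 1370 × 0.8052 = 1103.12 W/m².

1103 W/m²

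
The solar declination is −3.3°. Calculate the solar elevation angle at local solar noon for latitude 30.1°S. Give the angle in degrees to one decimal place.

63.2°

At local solar noon the hour angle is zero, so the elevation is 90° − |φ − δ| = 90° − |-30.1° − (-3.3°)| = 90° − 26.8° = 63.2°.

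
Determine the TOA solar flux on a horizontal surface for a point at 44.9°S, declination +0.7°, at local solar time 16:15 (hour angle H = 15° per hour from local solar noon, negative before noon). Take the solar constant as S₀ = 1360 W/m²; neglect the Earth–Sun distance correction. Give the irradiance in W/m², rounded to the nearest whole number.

414 W/m²

Hour angle H = 15° × (16.25 − 12) = 63.75°.
cos θ_z = sin(-44.9°) sin(0.7°) + cos(-44.9°) cos(0.7°) cos(63.75°) = -0.0086 + 0.3133 = 0.3047.
Top-of-atmosphere irradiance = S₀ cos θ_z = 1360 × 0.3047 = 414.39 W/m².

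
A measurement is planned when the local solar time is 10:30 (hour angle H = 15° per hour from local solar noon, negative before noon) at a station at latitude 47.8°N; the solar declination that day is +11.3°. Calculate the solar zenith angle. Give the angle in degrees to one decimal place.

41.1°

Hour angle H = 15° × (10.5 − 12) = -22.50°.
With φ = 47.8°, δ = 11.3°, H = -22.50°: sin φ sin δ = 0.1452, cos φ cos δ cos H = 0.6086, so cos θ_z = 0.7538.
θ_z = arccos(0.7538) = 41.08°.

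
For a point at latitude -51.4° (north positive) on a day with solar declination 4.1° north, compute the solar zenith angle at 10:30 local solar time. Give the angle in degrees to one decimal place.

Hour angle H = 15° × (10.5 − 12) = -22.50°.
cos θ_z = sin(-51.4°) sin(4.1°) + cos(-51.4°) cos(4.1°) cos(-22.50°) = -0.0559 + 0.5749 = 0.5190.
θ_z = arccos(0.5190) = 58.73°.

58.7°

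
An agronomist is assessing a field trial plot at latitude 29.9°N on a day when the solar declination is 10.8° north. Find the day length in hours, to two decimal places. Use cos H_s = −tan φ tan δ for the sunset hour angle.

12.84 hours

−tan φ tan δ = −(0.5750)(0.1908) = -0.1097; H_s = arccos(-0.1097) = 96.30°.
Day length = 2 H_s / 15° h⁻¹ = 192.60° / 15 = 12.840 h.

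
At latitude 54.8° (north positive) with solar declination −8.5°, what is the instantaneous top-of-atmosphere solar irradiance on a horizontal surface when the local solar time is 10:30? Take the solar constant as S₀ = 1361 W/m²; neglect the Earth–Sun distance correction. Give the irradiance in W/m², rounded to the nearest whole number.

552 W/m²

Hour angle H = 15° × (10.5 − 12) = -22.50°.
cos θ_z = sin(54.8°) sin(-8.5°) + cos(54.8°) cos(-8.5°) cos(-22.50°) = -0.1208 + 0.5267 = 0.4059.
Top-of-atmosphere irradiance = S₀ cos θ_z = 1361 × 0.4059 = 552.43 W/m².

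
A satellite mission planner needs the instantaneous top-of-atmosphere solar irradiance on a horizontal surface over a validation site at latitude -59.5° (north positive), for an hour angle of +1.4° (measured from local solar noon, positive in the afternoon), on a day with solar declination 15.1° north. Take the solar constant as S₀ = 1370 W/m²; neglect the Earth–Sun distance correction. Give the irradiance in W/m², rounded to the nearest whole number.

364 W/m²

cos θ_z = sin(-59.5°) sin(15.1°) + cos(-59.5°) cos(15.1°) cos(1.40°) = -0.2245 + 0.4899 = 0.2654.
Top-of-atmosphere irradiance = S₀ cos θ_z = 1370 × 0.2654 = 363.60 W/m².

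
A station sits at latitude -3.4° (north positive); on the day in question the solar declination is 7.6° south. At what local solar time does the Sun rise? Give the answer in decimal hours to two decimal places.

5.97 h

−tan φ tan δ = −(-0.0594)(-0.1334) = -0.0079; H_s = arccos(-0.0079) = 90.45°.
Sunrise is at 12 − H_s/15 = 12 − 6.030 = 5.970 h local solar time.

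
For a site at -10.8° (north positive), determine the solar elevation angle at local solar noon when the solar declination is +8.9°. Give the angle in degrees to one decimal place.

70.3°

At local solar noon the hour angle is zero, so the elevation is 90° − |φ − δ| = 90° − |-10.8° − (8.9°)| = 90° − 19.7° = 70.3°.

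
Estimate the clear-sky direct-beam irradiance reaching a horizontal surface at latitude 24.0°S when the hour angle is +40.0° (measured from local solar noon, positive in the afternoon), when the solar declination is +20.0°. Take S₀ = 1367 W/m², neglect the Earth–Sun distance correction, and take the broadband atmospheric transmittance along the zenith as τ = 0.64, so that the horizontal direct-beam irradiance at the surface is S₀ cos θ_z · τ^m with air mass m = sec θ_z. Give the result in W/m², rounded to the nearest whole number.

cos θ_z = sin(-24.0°) sin(20.0°) + cos(-24.0°) cos(20.0°) cos(40.00°) = -0.1391 + 0.6576 = 0.5185.
Air mass m = 1/cos θ_z = 1/0.5185 = 1.929; τ^m = 0.64^1.929 = 0.4228.
Surface direct beam = 1367 × 0.5185 × 0.4228 = 299.68 W/m².

300 W/m²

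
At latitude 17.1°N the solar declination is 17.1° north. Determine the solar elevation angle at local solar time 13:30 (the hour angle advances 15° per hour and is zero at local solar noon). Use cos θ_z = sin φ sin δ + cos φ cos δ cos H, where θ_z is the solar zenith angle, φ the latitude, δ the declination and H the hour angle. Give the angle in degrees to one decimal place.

Hour angle H = 15° × (13.5 − 12) = 22.50°.
cos θ_z = sin(17.1°) sin(17.1°) + cos(17.1°) cos(17.1°) cos(22.50°) = 0.0865 + 0.8440 = 0.9305.
θ_z = arccos(0.9305) = 21.49°, so the elevation is 90° − 21.49° = 68.51°.

68.5°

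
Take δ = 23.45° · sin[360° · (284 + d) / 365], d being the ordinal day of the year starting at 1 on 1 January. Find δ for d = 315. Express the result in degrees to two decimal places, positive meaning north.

360 × (284 + 315) / 365 = 590.795°; sin(590.795°) = -0.7749.
δ = 23.45 × -0.7749 = -18.171° ≈ -18.17°.

-18.17°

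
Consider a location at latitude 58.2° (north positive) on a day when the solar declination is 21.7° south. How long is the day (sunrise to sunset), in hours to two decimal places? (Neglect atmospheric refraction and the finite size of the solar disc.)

The sunset hour angle satisfies cos H_s = −tan φ tan δ = 0.6418, giving H_s = 50.07°.
Day length = 2 H_s / 15° h⁻¹ = 100.14° / 15 = 6.676 h.

6.68 hours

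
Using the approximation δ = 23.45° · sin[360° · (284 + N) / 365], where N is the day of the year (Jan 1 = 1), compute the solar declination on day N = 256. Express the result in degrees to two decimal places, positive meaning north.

360 × (284 + 256) / 365 = 532.603°; sin(532.603°) = 0.1287.
δ = 23.45 × 0.1287 = 3.018° ≈ +3.02°.

+3.02°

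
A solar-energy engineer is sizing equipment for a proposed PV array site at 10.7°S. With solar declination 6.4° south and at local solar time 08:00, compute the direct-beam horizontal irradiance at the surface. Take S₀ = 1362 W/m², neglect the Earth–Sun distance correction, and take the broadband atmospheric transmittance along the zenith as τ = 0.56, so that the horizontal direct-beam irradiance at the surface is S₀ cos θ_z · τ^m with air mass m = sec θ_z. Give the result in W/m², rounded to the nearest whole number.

Hour angle H = 15° × (8 − 12) = -60.00°.
cos θ_z = sin φ sin δ + cos φ cos δ cos H = (-0.1857)(-0.1115) + (0.9826)(0.9938)(0.5000) = 0.5090.
Air mass m = 1/cos θ_z = 1/0.5090 = 1.965; τ^m = 0.56^1.965 = 0.3200.
Surface direct beam = 1362 × 0.5090 × 0.3200 = 221.84 W/m².

222 W/m²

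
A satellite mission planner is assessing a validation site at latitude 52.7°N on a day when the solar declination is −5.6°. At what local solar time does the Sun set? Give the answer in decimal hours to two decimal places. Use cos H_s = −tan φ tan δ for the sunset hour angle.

17.51 h

The sunset hour angle satisfies cos H_s = −tan φ tan δ = 0.1287, giving H_s = 82.61°.
Sunset is at 12 + H_s/15 = 12 + 5.507 = 17.507 h local solar time.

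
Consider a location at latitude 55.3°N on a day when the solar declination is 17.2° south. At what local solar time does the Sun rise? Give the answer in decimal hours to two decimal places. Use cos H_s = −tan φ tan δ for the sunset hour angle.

The sunset hour angle satisfies cos H_s = −tan φ tan δ = 0.4470, giving H_s = 63.45°.
Sunrise is at 12 − H_s/15 = 12 − 4.230 = 7.770 h local solar time.

7.77 h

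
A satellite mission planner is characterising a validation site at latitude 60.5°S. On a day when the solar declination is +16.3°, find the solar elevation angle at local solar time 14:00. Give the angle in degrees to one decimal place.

9.5°

Hour angle H = 15° × (14 − 12) = 30.00°.
With φ = -60.5°, δ = 16.3°, H = 30.00°: sin φ sin δ = -0.2443, cos φ cos δ cos H = 0.4093, so cos θ_z = 0.1650.
θ_z = arccos(0.1650) = 80.50°, so the elevation is 90° − 80.50° = 9.50°.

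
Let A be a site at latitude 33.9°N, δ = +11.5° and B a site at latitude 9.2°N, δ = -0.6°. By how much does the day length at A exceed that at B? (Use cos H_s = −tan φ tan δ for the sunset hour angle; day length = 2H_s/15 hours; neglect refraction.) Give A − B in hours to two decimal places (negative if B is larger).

A: H_s = arccos(−tan 33.9° · tan 11.5°) = 97.86°, so 2H_s/15 = 13.0480 h.
B: H_s = arccos(−tan 9.2° · tan -0.6°) = 89.90°, so 2H_s/15 = 11.9867 h.
A − B = 13.0480 − 11.9867 = 1.0613 h.

+1.06 h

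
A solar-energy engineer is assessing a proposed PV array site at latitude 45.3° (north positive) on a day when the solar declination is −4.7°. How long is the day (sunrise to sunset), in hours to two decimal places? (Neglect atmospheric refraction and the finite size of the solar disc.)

11.36 hours

cos H_s = −tan(45.3°) · tan(-4.7°) = 0.0831, so H_s = arccos(0.0831) = 85.23°.
Day length = 2 H_s / 15° h⁻¹ = 170.46° / 15 = 11.364 h.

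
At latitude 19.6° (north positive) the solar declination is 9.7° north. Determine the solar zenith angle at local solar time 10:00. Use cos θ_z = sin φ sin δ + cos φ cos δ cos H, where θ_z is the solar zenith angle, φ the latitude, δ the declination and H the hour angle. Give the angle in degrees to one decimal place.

Hour angle H = 15° × (10 − 12) = -30.00°.
cos θ_z = sin(19.6°) sin(9.7°) + cos(19.6°) cos(9.7°) cos(-30.00°) = 0.0565 + 0.8042 = 0.8607.
θ_z = arccos(0.8607) = 30.60°.

30.6°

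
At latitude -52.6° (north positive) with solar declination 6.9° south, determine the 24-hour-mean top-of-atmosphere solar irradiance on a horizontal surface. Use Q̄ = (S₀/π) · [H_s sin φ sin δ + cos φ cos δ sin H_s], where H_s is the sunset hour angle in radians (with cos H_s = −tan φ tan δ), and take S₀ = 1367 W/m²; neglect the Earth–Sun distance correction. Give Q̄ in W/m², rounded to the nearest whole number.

331 W/m²

−tan φ tan δ = −(-1.3079)(-0.1210) = -0.1583; H_s = arccos(-0.1583) = 99.11°. In radians, H_s = 1.7298.
H_s sin φ sin δ = 1.7298 × -0.7944 × -0.1201 = 0.1650.
cos φ cos δ sin H_s = 0.6074 × 0.9928 × 0.9874 = 0.5954.
Q̄ = (1367/π) × (0.1650 + 0.5954) = 435.13 × 0.7604 = 330.87 W/m².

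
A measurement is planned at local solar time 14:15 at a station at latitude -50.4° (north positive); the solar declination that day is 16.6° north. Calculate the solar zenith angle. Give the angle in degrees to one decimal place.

Hour angle H = 15° × (14.25 − 12) = 33.75°.
With φ = -50.4°, δ = 16.6°, H = 33.75°: sin φ sin δ = -0.2201, cos φ cos δ cos H = 0.5079, so cos θ_z = 0.2878.
θ_z = arccos(0.2878) = 73.27°.

73.3°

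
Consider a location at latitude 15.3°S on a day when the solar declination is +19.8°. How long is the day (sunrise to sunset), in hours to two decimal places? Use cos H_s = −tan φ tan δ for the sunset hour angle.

The sunset hour angle satisfies cos H_s = −tan φ tan δ = 0.0985, giving H_s = 84.35°.
Day length = 2 H_s / 15° h⁻¹ = 168.70° / 15 = 11.247 h.

11.25 hours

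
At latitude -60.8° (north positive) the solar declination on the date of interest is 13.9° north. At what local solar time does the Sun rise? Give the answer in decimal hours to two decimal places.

−tan φ tan δ = −(-1.7893)(0.2475) = 0.4429; H_s = arccos(0.4429) = 63.71°.
Sunrise is at 12 − H_s/15 = 12 − 4.247 = 7.753 h local solar time.

7.75 h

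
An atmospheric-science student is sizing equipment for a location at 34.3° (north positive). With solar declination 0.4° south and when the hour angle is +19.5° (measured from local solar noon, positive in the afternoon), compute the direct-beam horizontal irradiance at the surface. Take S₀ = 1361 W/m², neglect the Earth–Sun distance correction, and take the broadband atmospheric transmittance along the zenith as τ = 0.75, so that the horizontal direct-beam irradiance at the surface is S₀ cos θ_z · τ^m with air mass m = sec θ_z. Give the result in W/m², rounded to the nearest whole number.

cos θ_z = sin(34.3°) sin(-0.4°) + cos(34.3°) cos(-0.4°) cos(19.50°) = -0.0039 + 0.7787 = 0.7748.
Air mass m = 1/cos θ_z = 1/0.7748 = 1.291; τ^m = 0.75^1.291 = 0.6898.
Surface direct beam = 1361 × 0.7748 × 0.6898 = 727.40 W/m².

727 W/m²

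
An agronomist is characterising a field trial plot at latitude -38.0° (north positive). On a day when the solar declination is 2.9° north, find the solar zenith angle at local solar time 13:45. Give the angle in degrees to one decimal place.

47.6°

Hour angle H = 15° × (13.75 − 12) = 26.25°.
With φ = -38.0°, δ = 2.9°, H = 26.25°: sin φ sin δ = -0.0311, cos φ cos δ cos H = 0.7058, so cos θ_z = 0.6747.
θ_z = arccos(0.6747) = 47.57°.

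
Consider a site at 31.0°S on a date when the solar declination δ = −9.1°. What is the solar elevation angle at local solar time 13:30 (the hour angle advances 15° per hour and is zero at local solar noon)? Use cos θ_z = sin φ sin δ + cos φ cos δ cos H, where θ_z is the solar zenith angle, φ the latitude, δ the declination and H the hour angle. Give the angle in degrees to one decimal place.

Hour angle H = 15° × (13.5 − 12) = 22.50°.
cos θ_z = sin φ sin δ + cos φ cos δ cos H = (-0.5150)(-0.1582) + (0.8572)(0.9874)(0.9239) = 0.8635.
θ_z = arccos(0.8635) = 30.29°, so the elevation is 90° − 30.29° = 59.71°.

59.7°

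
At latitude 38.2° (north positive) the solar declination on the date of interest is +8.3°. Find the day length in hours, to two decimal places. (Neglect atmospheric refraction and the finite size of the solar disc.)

The sunset hour angle satisfies cos H_s = −tan φ tan δ = -0.1148, giving H_s = 96.59°.
Day length = 2 H_s / 15° h⁻¹ = 193.18° / 15 = 12.879 h.

12.88 hours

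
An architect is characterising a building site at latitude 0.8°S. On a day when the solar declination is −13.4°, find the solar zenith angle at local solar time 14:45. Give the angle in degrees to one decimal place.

Hour angle H = 15° × (14.75 − 12) = 41.25°.
With φ = -0.8°, δ = -13.4°, H = 41.25°: sin φ sin δ = 0.0032, cos φ cos δ cos H = 0.7313, so cos θ_z = 0.7345.
θ_z = arccos(0.7345) = 42.74°.

42.7°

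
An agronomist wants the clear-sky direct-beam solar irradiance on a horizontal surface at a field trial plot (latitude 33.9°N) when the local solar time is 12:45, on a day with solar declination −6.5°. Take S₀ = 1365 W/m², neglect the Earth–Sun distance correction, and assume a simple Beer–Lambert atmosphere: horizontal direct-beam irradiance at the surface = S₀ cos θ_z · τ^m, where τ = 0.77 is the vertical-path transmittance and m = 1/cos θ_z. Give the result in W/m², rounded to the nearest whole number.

717 W/m²

Hour angle H = 15° × (12.75 − 12) = 11.25°.
With φ = 33.9°, δ = -6.5°, H = 11.25°: sin φ sin δ = -0.0631, cos φ cos δ cos H = 0.8088, so cos θ_z = 0.7457.
Air mass m = 1/cos θ_z = 1/0.7457 = 1.341; τ^m = 0.77^1.341 = 0.7043.
Surface direct beam = 1365 × 0.7457 × 0.7043 = 716.89 W/m².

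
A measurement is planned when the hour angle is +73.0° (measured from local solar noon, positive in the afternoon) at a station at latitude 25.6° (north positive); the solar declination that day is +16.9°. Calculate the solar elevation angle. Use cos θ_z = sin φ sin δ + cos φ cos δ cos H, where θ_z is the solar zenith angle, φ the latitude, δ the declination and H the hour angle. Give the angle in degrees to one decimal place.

22.2°

cos θ_z = sin φ sin δ + cos φ cos δ cos H = (0.4321)(0.2907) + (0.9018)(0.9568)(0.2924) = 0.3779.
θ_z = arccos(0.3779) = 67.80°, so the elevation is 90° − 67.80° = 22.20°.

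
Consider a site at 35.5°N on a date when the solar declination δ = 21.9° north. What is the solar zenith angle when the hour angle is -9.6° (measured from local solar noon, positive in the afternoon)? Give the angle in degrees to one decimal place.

16.0°

cos θ_z = sin(35.5°) sin(21.9°) + cos(35.5°) cos(21.9°) cos(-9.60°) = 0.2166 + 0.7448 = 0.9614.
θ_z = arccos(0.9614) = 15.97°.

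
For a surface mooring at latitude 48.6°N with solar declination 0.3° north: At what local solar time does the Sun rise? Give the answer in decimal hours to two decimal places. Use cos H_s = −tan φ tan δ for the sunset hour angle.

5.98 h

−tan φ tan δ = −(1.1343)(0.0052) = -0.0059; H_s = arccos(-0.0059) = 90.34°.
Sunrise is at 12 − H_s/15 = 12 − 6.023 = 5.977 h local solar time.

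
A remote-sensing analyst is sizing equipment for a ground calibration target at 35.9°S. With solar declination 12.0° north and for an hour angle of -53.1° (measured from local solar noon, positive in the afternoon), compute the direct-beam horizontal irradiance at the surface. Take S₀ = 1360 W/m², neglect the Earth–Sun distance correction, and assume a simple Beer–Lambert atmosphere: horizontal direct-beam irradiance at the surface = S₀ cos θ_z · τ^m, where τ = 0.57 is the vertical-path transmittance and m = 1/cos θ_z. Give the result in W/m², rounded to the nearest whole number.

cos θ_z = sin(-35.9°) sin(12.0°) + cos(-35.9°) cos(12.0°) cos(-53.10°) = -0.1219 + 0.4757 = 0.3538.
Air mass m = 1/cos θ_z = 1/0.3538 = 2.826; τ^m = 0.57^2.826 = 0.2042.
Surface direct beam = 1360 × 0.3538 × 0.2042 = 98.25 W/m².

98 W/m²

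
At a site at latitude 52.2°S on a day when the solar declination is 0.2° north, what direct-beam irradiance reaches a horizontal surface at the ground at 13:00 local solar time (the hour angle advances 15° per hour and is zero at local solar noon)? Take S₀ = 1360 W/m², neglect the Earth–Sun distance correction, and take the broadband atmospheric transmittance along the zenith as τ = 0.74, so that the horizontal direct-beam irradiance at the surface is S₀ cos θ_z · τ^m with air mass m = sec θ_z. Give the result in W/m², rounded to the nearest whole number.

481 W/m²

Hour angle H = 15° × (13 − 12) = 15.00°.
cos θ_z = sin φ sin δ + cos φ cos δ cos H = (-0.7902)(0.0035) + (0.6129)(1.0000)(0.9659) = 0.5892.
Air mass m = 1/cos θ_z = 1/0.5892 = 1.697; τ^m = 0.74^1.697 = 0.5999.
Surface direct beam = 1360 × 0.5892 × 0.5999 = 480.71 W/m².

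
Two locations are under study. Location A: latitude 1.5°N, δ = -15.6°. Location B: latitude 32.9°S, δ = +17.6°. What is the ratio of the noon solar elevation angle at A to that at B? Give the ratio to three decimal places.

1.846

A: 90° − |1.5 − (-15.6)| = 72.90°.
B: 90° − |-32.9 − (17.6)| = 39.50°.
Ratio A/B = 72.9000 / 39.5000 = 1.8456.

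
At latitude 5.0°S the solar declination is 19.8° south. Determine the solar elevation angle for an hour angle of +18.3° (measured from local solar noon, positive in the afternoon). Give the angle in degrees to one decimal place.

66.8°

cos θ_z = sin(-5.0°) sin(-19.8°) + cos(-5.0°) cos(-19.8°) cos(18.30°) = 0.0295 + 0.8899 = 0.9194.
θ_z = arccos(0.9194) = 23.16°, so the elevation is 90° − 23.16° = 66.84°.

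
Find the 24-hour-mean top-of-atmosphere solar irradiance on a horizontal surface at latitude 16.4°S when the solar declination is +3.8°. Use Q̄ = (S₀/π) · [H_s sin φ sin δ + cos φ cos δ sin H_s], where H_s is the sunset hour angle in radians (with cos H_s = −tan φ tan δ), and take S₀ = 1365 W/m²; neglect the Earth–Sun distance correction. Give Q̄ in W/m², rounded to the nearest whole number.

cos H_s = −tan(-16.4°) · tan(3.8°) = 0.0195, so H_s = arccos(0.0195) = 88.88°. In radians, H_s = 1.5512.
H_s sin φ sin δ = 1.5512 × -0.2823 × 0.0663 = -0.0290.
cos φ cos δ sin H_s = 0.9593 × 0.9978 × 0.9998 = 0.9570.
Q̄ = (1365/π) × (-0.0290 + 0.9570) = 434.49 × 0.9280 = 403.21 W/m².

403 W/m²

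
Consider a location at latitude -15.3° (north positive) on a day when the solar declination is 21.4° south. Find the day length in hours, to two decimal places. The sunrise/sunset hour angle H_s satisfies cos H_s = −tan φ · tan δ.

12.82 hours

−tan φ tan δ = −(-0.2736)(-0.3919) = -0.1072; H_s = arccos(-0.1072) = 96.15°.
Day length = 2 H_s / 15° h⁻¹ = 192.30° / 15 = 12.820 h.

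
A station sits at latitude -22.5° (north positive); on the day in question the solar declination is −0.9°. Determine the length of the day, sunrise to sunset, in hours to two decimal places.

12.05 hours

The sunset hour angle satisfies cos H_s = −tan φ tan δ = -0.0065, giving H_s = 90.37°.
Day length = 2 H_s / 15° h⁻¹ = 180.74° / 15 = 12.049 h.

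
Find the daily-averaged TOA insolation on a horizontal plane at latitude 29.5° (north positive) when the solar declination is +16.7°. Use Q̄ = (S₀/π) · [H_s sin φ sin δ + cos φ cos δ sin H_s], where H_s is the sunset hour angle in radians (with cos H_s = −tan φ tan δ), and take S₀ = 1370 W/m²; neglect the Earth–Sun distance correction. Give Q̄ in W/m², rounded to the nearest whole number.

−tan φ tan δ = −(0.5658)(0.3000) = -0.1697; H_s = arccos(-0.1697) = 99.77°. In radians, H_s = 1.7413.
H_s sin φ sin δ = 1.7413 × 0.4924 × 0.2874 = 0.2464.
cos φ cos δ sin H_s = 0.8704 × 0.9578 × 0.9855 = 0.8216.
Q̄ = (1370/π) × (0.2464 + 0.8216) = 436.08 × 1.0680 = 465.73 W/m².

466 W/m²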